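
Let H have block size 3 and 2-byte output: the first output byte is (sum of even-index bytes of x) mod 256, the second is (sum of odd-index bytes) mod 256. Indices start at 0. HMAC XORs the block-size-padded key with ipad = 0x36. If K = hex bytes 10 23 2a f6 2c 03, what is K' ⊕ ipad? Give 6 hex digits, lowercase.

Key hex bytes 10 23 2a f6 2c 03 is 6 bytes > B = 3, so hash it first: H(key) = 66 1c, then zero-pad to 3 bytes: K' = 66 1c 00.
XOR each byte with 0x36: 66⊕36=50, 1c⊕36=2a, 00⊕36=36.

502a36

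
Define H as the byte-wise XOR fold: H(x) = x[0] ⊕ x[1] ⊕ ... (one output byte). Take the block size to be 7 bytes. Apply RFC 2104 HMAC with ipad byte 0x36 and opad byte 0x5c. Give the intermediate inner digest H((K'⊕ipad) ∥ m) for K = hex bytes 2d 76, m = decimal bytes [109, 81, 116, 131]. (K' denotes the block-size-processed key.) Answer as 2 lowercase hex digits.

a6

Key hex bytes 2d 76 is 2 bytes ≤ B = 7; zero-pad to 7 bytes: K' = 2d 76 00 00 00 00 00.
K' ⊕ ipad = 1b 40 36 36 36 36 36.
Inner input = 1b 40 36 36 36 36 36 ∥ 6d 51 74 83.
Inner hash: XOR 1b⊕40⊕36⊕36⊕36⊕36⊕36⊕6d⊕51⊕74⊕83 = a6.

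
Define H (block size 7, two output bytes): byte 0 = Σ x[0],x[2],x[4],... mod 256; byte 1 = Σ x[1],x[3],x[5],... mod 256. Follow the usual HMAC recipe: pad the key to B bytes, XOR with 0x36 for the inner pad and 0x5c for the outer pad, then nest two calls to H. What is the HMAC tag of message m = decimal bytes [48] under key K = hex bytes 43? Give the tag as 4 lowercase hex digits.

052b

Key hex bytes 43 is 1 byte ≤ B = 7; zero-pad to 7 bytes: K' = 43 00 00 00 00 00 00.
K' ⊕ ipad = 75 36 36 36 36 36 36.  K' ⊕ opad = 1f 5c 5c 5c 5c 5c 5c.
Inner input = (K'⊕ipad) ∥ m = 75 36 36 36 36 36 36 ∥ 30.
Inner hash: even-index sum = 279 mod 256 = 23; odd-index sum = 210 mod 256 = 210 → 17 d2.
Outer input = (K'⊕opad) ∥ inner = 1f 5c 5c 5c 5c 5c 5c ∥ 17 d2.
Outer hash (tag): even-index sum = 517 mod 256 = 5; odd-index sum = 299 mod 256 = 43 → 05 2b.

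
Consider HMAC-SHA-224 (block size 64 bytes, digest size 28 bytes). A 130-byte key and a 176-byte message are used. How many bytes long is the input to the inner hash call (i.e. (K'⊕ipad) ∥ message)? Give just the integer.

240

Key is 130 > 64 bytes, so it is hashed to 28 bytes then zero-padded to 64: |K'| = 64.
Inner input = (K'⊕ipad) ∥ m → 64 + 176 = 240 bytes.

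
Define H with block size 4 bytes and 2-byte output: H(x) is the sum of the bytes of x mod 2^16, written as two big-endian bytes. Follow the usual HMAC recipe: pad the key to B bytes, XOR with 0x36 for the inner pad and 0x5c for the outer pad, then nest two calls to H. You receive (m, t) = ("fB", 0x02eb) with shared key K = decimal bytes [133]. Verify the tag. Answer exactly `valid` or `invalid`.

valid

Key decimal bytes [133] = 85 is 1 byte ≤ B = 4; zero-pad to 4 bytes: K' = 85 00 00 00.
K' ⊕ ipad = b3 36 36 36; K' ⊕ opad = d9 5c 5c 5c.
Inner hash: sum = 179+54+54+54+102+66 = 509 → 01 fd.
Outer hash (recomputed tag): sum = 217+92+92+92+1+253 = 747 → 02 eb.
Recomputed tag = 02eb; claimed = 02eb → match.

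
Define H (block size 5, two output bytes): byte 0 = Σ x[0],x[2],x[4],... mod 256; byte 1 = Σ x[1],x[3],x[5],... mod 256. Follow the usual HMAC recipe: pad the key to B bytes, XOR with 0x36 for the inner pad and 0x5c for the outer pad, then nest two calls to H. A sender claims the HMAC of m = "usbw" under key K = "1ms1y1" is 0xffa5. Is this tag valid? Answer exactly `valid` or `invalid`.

Key "1ms1y1" = 31 6d 73 31 79 31 is 6 bytes > B = 5, so hash it first: H(key) = 1d cf, then zero-pad to 5 bytes: K' = 1d cf 00 00 00.
K' ⊕ ipad = 2b f9 36 36 36; K' ⊕ opad = 41 93 5c 5c 5c.
Inner hash: even-index sum = 385 mod 256 = 129; odd-index sum = 518 mod 256 = 6 → 81 06.
Outer hash (recomputed tag): even-index sum = 255 mod 256 = 255; odd-index sum = 368 mod 256 = 112 → ff 70.
Recomputed tag = ff70; claimed = ffa5 → mismatch.

invalid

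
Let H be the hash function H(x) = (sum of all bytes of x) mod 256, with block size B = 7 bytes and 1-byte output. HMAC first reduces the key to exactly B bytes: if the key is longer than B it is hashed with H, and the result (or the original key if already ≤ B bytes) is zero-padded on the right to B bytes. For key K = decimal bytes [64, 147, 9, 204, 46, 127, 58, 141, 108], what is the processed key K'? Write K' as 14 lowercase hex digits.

88000000000000

|K| = 9 > B = 7, so first hash the key.
H(K): sum = 64+147+9+204+46+127+58+141+108 = 904; mod 256 = 136 → 88.
Zero-pad H(K) = 88 to 7 bytes: K' = 88 00 00 00 00 00 00.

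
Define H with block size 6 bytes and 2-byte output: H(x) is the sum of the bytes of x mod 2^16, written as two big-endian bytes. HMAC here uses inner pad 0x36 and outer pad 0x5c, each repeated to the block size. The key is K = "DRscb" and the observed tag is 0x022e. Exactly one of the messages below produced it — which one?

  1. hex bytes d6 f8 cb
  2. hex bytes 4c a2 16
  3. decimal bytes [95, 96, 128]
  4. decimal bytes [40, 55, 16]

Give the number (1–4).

Key "DRscb" = 44 52 73 63 62 is 5 bytes ≤ B = 6; zero-pad to 6 bytes: K' = 44 52 73 63 62 00.
K' ⊕ ipad = 72 64 45 55 54 36; K' ⊕ opad = 18 0e 2f 3f 3e 5c.
m1: inner = H(72 64 45 55 54 36 d6 f8 cb) = 04 93; tag = H(18 0e 2f 3f 3e 5c 04 93) = 01c5
m2: inner = H(72 64 45 55 54 36 4c a2 16) = 02 fe; tag = H(18 0e 2f 3f 3e 5c 02 fe) = 022e ← matches
m3: inner = H(72 64 45 55 54 36 5f 60 80) = 03 39; tag = H(18 0e 2f 3f 3e 5c 03 39) = 016a
m4: inner = H(72 64 45 55 54 36 28 37 10) = 02 69; tag = H(18 0e 2f 3f 3e 5c 02 69) = 0199

2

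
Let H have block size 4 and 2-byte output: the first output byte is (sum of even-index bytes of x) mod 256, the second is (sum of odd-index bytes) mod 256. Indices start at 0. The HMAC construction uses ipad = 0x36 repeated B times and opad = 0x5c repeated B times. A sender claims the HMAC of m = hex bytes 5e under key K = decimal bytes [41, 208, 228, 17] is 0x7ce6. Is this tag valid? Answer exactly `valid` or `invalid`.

valid

Key decimal bytes [41, 208, 228, 17] = 29 d0 e4 11 is exactly B = 4 bytes: K' = 29 d0 e4 11.
K' ⊕ ipad = 1f e6 d2 27; K' ⊕ opad = 75 8c b8 4d.
Inner hash: even-index sum = 335 mod 256 = 79; odd-index sum = 269 mod 256 = 13 → 4f 0d.
Outer hash (recomputed tag): even-index sum = 380 mod 256 = 124; odd-index sum = 230 mod 256 = 230 → 7c e6.
Recomputed tag = 7ce6; claimed = 7ce6 → match.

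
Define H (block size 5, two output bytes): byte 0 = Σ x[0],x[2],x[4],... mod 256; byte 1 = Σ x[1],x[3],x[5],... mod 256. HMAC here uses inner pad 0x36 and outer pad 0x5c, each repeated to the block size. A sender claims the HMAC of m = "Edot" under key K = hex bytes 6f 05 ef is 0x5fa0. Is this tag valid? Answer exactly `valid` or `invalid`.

invalid

Key hex bytes 6f 05 ef is 3 bytes ≤ B = 5; zero-pad to 5 bytes: K' = 6f 05 ef 00 00.
K' ⊕ ipad = 59 33 d9 36 36; K' ⊕ opad = 33 59 b3 5c 5c.
Inner hash: even-index sum = 576 mod 256 = 64; odd-index sum = 285 mod 256 = 29 → 40 1d.
Outer hash (recomputed tag): even-index sum = 351 mod 256 = 95; odd-index sum = 245 mod 256 = 245 → 5f f5.
Recomputed tag = 5ff5; claimed = 5fa0 → mismatch.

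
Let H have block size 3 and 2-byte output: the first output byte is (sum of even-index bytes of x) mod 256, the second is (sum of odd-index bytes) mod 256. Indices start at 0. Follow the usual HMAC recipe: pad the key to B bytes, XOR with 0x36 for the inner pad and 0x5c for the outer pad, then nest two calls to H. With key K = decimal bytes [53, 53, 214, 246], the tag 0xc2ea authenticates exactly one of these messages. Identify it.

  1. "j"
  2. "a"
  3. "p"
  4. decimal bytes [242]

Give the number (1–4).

Key decimal bytes [53, 53, 214, 246] = 35 35 d6 f6 is 4 bytes > B = 3, so hash it first: H(key) = 0b 2b, then zero-pad to 3 bytes: K' = 0b 2b 00.
K' ⊕ ipad = 3d 1d 36; K' ⊕ opad = 57 77 5c.
m1: inner = H(3d 1d 36 6a) = 73 87; tag = H(57 77 5c 73 87) = 3aea
m2: inner = H(3d 1d 36 61) = 73 7e; tag = H(57 77 5c 73 7e) = 31ea
m3: inner = H(3d 1d 36 70) = 73 8d; tag = H(57 77 5c 73 8d) = 40ea
m4: inner = H(3d 1d 36 f2) = 73 0f; tag = H(57 77 5c 73 0f) = c2ea ← matches

4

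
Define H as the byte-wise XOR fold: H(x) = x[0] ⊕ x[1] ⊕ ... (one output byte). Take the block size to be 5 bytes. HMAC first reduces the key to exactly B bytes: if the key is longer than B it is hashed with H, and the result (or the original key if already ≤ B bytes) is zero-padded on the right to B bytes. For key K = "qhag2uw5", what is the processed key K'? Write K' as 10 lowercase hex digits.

1a00000000

|K| = 8 > B = 5, so first hash the key.
H(K): XOR 71⊕68⊕61⊕67⊕32⊕75⊕77⊕35 = 1a.
Zero-pad H(K) = 1a to 5 bytes: K' = 1a 00 00 00 00.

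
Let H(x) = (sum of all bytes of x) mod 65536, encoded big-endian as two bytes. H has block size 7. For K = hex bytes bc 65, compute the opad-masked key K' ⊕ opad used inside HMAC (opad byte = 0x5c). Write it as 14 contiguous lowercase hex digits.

Key hex bytes bc 65 is 2 bytes ≤ B = 7; zero-pad to 7 bytes: K' = bc 65 00 00 00 00 00.
XOR each byte with 0x5c: bc⊕5c=e0, 65⊕5c=39, 00⊕5c=5c, 00⊕5c=5c, 00⊕5c=5c, 00⊕5c=5c, 00⊕5c=5c.

e0395c5c5c5c5c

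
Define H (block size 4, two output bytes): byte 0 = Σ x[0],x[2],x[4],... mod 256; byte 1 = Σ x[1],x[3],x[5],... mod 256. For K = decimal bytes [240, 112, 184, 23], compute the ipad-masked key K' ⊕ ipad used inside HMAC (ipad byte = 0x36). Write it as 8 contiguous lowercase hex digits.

c6468e21

Key decimal bytes [240, 112, 184, 23] = f0 70 b8 17 is exactly B = 4 bytes: K' = f0 70 b8 17.
XOR each byte with 0x36: f0⊕36=c6, 70⊕36=46, b8⊕36=8e, 17⊕36=21.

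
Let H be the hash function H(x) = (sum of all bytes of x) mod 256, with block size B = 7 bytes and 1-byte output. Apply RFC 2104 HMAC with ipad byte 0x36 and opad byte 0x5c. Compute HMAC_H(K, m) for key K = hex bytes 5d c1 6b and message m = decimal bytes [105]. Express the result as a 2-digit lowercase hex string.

Key hex bytes 5d c1 6b is 3 bytes ≤ B = 7; zero-pad to 7 bytes: K' = 5d c1 6b 00 00 00 00.
K' ⊕ ipad = 6b f7 5d 36 36 36 36.  K' ⊕ opad = 01 9d 37 5c 5c 5c 5c.
Inner input = (K'⊕ipad) ∥ m = 6b f7 5d 36 36 36 36 ∥ 69.
Inner hash: sum = 107+247+93+54+54+54+54+105 = 768; mod 256 = 0 → 00.
Outer input = (K'⊕opad) ∥ inner = 01 9d 37 5c 5c 5c 5c ∥ 00.
Outer hash (tag): sum = 1+157+55+92+92+92+92+0 = 581; mod 256 = 69 → 45.

45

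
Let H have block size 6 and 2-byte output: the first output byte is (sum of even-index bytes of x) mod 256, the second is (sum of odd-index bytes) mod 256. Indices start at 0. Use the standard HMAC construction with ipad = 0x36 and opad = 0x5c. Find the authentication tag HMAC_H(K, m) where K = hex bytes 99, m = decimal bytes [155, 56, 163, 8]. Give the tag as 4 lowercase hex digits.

d6f6

Key hex bytes 99 is 1 byte ≤ B = 6; zero-pad to 6 bytes: K' = 99 00 00 00 00 00.
K' ⊕ ipad = af 36 36 36 36 36.  K' ⊕ opad = c5 5c 5c 5c 5c 5c.
Inner input = (K'⊕ipad) ∥ m = af 36 36 36 36 36 ∥ 9b 38 a3 08.
Inner hash: even-index sum = 601 mod 256 = 89; odd-index sum = 226 mod 256 = 226 → 59 e2.
Outer input = (K'⊕opad) ∥ inner = c5 5c 5c 5c 5c 5c ∥ 59 e2.
Outer hash (tag): even-index sum = 470 mod 256 = 214; odd-index sum = 502 mod 256 = 246 → d6 f6.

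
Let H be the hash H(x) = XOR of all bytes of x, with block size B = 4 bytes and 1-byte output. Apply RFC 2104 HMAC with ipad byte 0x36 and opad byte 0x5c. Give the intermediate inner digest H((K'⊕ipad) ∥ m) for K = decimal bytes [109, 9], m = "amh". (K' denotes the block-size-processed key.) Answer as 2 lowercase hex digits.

Key decimal bytes [109, 9] = 6d 09 is 2 bytes ≤ B = 4; zero-pad to 4 bytes: K' = 6d 09 00 00.
K' ⊕ ipad = 5b 3f 36 36.
Inner input = 5b 3f 36 36 ∥ 61 6d 68.
Inner hash: XOR 5b⊕3f⊕36⊕36⊕61⊕6d⊕68 = 00.

00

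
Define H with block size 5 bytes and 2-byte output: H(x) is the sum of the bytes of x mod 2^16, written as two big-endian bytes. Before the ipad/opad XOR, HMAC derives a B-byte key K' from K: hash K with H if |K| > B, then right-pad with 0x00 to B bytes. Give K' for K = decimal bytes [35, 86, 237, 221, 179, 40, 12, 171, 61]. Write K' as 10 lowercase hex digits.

0412000000

|K| = 9 > B = 5, so first hash the key.
H(K): sum = 35+86+237+221+179+40+12+171+61 = 1042 → 04 12.
Zero-pad H(K) = 04 12 to 5 bytes: K' = 04 12 00 00 00.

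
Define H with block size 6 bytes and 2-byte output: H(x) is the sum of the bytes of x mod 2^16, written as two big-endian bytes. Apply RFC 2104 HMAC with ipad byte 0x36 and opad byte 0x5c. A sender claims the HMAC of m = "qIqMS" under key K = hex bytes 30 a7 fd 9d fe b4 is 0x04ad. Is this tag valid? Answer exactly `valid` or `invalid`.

Key hex bytes 30 a7 fd 9d fe b4 is exactly B = 6 bytes: K' = 30 a7 fd 9d fe b4.
K' ⊕ ipad = 06 91 cb ab c8 82; K' ⊕ opad = 6c fb a1 c1 a2 e8.
Inner hash: sum = 6+145+203+171+200+130+113+73+113+77+83 = 1314 → 05 22.
Outer hash (recomputed tag): sum = 108+251+161+193+162+232+5+34 = 1146 → 04 7a.
Recomputed tag = 047a; claimed = 04ad → mismatch.

invalid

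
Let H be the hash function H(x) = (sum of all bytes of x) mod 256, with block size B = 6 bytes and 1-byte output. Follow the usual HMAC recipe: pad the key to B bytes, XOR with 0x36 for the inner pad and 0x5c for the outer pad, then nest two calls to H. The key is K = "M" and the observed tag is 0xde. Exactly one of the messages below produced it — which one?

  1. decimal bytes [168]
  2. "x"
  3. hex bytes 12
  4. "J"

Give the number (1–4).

Key "M" = 4d is 1 byte ≤ B = 6; zero-pad to 6 bytes: K' = 4d 00 00 00 00 00.
K' ⊕ ipad = 7b 36 36 36 36 36; K' ⊕ opad = 11 5c 5c 5c 5c 5c.
m1: inner = H(7b 36 36 36 36 36 a8) = 31; tag = H(11 5c 5c 5c 5c 5c 31) = 0e
m2: inner = H(7b 36 36 36 36 36 78) = 01; tag = H(11 5c 5c 5c 5c 5c 01) = de ← matches
m3: inner = H(7b 36 36 36 36 36 12) = 9b; tag = H(11 5c 5c 5c 5c 5c 9b) = 78
m4: inner = H(7b 36 36 36 36 36 4a) = d3; tag = H(11 5c 5c 5c 5c 5c d3) = b0

2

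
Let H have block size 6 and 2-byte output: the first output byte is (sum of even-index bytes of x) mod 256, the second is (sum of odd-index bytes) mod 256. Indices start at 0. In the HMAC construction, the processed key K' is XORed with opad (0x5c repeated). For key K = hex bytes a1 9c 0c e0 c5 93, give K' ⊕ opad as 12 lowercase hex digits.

fdc050bc99cf

Key hex bytes a1 9c 0c e0 c5 93 is exactly B = 6 bytes: K' = a1 9c 0c e0 c5 93.
XOR each byte with 0x5c: a1⊕5c=fd, 9c⊕5c=c0, 0c⊕5c=50, e0⊕5c=bc, c5⊕5c=99, 93⊕5c=cf.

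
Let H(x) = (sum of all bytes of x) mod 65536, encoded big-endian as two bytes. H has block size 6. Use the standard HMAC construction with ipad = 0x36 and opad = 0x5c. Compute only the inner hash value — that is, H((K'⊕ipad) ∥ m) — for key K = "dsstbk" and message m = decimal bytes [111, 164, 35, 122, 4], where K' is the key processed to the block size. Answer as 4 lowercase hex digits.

Key "dsstbk" = 64 73 73 74 62 6b is exactly B = 6 bytes: K' = 64 73 73 74 62 6b.
K' ⊕ ipad = 52 45 45 42 54 5d.
Inner input = 52 45 45 42 54 5d ∥ 6f a4 23 7a 04.
Inner hash: sum = 82+69+69+66+84+93+111+164+35+122+4 = 899 → 03 83.

0383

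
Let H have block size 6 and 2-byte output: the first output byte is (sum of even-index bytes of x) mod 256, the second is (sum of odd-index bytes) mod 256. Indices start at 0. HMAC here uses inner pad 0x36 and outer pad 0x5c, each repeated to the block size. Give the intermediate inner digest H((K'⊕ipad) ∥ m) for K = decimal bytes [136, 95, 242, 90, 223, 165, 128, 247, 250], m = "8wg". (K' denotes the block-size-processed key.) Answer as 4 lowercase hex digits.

f046

Key decimal bytes [136, 95, 242, 90, 223, 165, 128, 247, 250] = 88 5f f2 5a df a5 80 f7 fa is 9 bytes > B = 6, so hash it first: H(key) = d3 55, then zero-pad to 6 bytes: K' = d3 55 00 00 00 00.
K' ⊕ ipad = e5 63 36 36 36 36.
Inner input = e5 63 36 36 36 36 ∥ 38 77 67.
Inner hash: even-index sum = 496 mod 256 = 240; odd-index sum = 326 mod 256 = 70 → f0 46.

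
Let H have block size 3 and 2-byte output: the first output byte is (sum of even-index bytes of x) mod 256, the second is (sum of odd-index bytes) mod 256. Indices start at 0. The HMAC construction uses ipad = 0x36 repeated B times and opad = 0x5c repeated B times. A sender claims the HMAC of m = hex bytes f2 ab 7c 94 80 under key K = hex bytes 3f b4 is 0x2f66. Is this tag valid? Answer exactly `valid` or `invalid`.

valid

Key hex bytes 3f b4 is 2 bytes ≤ B = 3; zero-pad to 3 bytes: K' = 3f b4 00.
K' ⊕ ipad = 09 82 36; K' ⊕ opad = 63 e8 5c.
Inner hash: even-index sum = 382 mod 256 = 126; odd-index sum = 624 mod 256 = 112 → 7e 70.
Outer hash (recomputed tag): even-index sum = 303 mod 256 = 47; odd-index sum = 358 mod 256 = 102 → 2f 66.
Recomputed tag = 2f66; claimed = 2f66 → match.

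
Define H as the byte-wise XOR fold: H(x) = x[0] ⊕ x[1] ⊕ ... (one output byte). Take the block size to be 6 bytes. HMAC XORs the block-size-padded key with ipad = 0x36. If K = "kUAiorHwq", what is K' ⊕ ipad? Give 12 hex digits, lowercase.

733636363636

Key "kUAiorHwq" = 6b 55 41 69 6f 72 48 77 71 is 9 bytes > B = 6, so hash it first: H(key) = 45, then zero-pad to 6 bytes: K' = 45 00 00 00 00 00.
XOR each byte with 0x36: 45⊕36=73, 00⊕36=36, 00⊕36=36, 00⊕36=36, 00⊕36=36, 00⊕36=36.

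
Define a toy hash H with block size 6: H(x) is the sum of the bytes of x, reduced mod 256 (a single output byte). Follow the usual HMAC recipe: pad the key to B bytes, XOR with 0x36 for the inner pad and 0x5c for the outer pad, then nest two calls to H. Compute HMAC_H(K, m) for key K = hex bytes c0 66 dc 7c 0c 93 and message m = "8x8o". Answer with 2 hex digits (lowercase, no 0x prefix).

45

Key hex bytes c0 66 dc 7c 0c 93 is exactly B = 6 bytes: K' = c0 66 dc 7c 0c 93.
K' ⊕ ipad = f6 50 ea 4a 3a a5.  K' ⊕ opad = 9c 3a 80 20 50 cf.
Inner input = (K'⊕ipad) ∥ m = f6 50 ea 4a 3a a5 ∥ 38 78 38 6f.
Inner hash: sum = 246+80+234+74+58+165+56+120+56+111 = 1200; mod 256 = 176 → b0.
Outer input = (K'⊕opad) ∥ inner = 9c 3a 80 20 50 cf ∥ b0.
Outer hash (tag): sum = 156+58+128+32+80+207+176 = 837; mod 256 = 69 → 45.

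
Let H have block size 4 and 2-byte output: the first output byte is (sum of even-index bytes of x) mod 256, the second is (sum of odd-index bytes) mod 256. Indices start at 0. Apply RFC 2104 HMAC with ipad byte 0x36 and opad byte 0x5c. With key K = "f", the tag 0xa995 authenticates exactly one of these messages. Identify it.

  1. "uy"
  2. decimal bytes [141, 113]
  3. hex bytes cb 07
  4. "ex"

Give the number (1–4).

2

Key "f" = 66 is 1 byte ≤ B = 4; zero-pad to 4 bytes: K' = 66 00 00 00.
K' ⊕ ipad = 50 36 36 36; K' ⊕ opad = 3a 5c 5c 5c.
m1: inner = H(50 36 36 36 75 79) = fb e5; tag = H(3a 5c 5c 5c fb e5) = 919d
m2: inner = H(50 36 36 36 8d 71) = 13 dd; tag = H(3a 5c 5c 5c 13 dd) = a995 ← matches
m3: inner = H(50 36 36 36 cb 07) = 51 73; tag = H(3a 5c 5c 5c 51 73) = e72b
m4: inner = H(50 36 36 36 65 78) = eb e4; tag = H(3a 5c 5c 5c eb e4) = 819c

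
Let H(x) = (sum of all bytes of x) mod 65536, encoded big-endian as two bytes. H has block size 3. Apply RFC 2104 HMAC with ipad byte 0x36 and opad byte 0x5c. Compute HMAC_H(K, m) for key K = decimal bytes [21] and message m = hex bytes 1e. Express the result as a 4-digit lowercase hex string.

01ae

Key decimal bytes [21] = 15 is 1 byte ≤ B = 3; zero-pad to 3 bytes: K' = 15 00 00.
K' ⊕ ipad = 23 36 36.  K' ⊕ opad = 49 5c 5c.
Inner input = (K'⊕ipad) ∥ m = 23 36 36 ∥ 1e.
Inner hash: sum = 35+54+54+30 = 173 → 00 ad.
Outer input = (K'⊕opad) ∥ inner = 49 5c 5c ∥ 00 ad.
Outer hash (tag): sum = 73+92+92+0+173 = 430 → 01 ae.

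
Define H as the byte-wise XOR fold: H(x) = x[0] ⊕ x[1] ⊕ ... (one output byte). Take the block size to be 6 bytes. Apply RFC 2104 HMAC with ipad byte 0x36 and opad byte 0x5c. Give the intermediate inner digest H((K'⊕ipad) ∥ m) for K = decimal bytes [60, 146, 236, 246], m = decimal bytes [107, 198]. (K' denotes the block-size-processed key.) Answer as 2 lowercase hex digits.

Key decimal bytes [60, 146, 236, 246] = 3c 92 ec f6 is 4 bytes ≤ B = 6; zero-pad to 6 bytes: K' = 3c 92 ec f6 00 00.
K' ⊕ ipad = 0a a4 da c0 36 36.
Inner input = 0a a4 da c0 36 36 ∥ 6b c6.
Inner hash: XOR 0a⊕a4⊕da⊕c0⊕36⊕36⊕6b⊕c6 = 19.

19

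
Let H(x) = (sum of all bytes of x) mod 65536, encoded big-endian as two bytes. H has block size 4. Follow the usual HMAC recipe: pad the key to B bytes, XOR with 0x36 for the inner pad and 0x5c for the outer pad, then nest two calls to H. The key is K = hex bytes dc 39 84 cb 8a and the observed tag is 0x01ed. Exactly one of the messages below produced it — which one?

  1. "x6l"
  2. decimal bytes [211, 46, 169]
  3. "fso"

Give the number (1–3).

2

Key hex bytes dc 39 84 cb 8a is 5 bytes > B = 4, so hash it first: H(key) = 02 ee, then zero-pad to 4 bytes: K' = 02 ee 00 00.
K' ⊕ ipad = 34 d8 36 36; K' ⊕ opad = 5e b2 5c 5c.
m1: inner = H(34 d8 36 36 78 36 6c) = 02 92; tag = H(5e b2 5c 5c 02 92) = 025c
m2: inner = H(34 d8 36 36 d3 2e a9) = 03 22; tag = H(5e b2 5c 5c 03 22) = 01ed ← matches
m3: inner = H(34 d8 36 36 66 73 6f) = 02 c0; tag = H(5e b2 5c 5c 02 c0) = 028a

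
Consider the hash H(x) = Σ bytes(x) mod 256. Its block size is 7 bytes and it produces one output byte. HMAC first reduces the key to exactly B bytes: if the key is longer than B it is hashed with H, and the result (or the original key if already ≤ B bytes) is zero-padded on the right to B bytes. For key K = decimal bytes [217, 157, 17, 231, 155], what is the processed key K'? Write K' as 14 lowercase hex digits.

Key decimal bytes [217, 157, 17, 231, 155] = d9 9d 11 e7 9b is 5 bytes ≤ B = 7; zero-pad to 7 bytes: K' = d9 9d 11 e7 9b 00 00.

d99d11e79b0000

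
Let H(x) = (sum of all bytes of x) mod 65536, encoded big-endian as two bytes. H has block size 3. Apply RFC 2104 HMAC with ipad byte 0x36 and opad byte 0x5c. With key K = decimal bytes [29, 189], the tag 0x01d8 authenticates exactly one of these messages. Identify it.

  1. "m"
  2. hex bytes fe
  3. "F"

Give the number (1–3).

Key decimal bytes [29, 189] = 1d bd is 2 bytes ≤ B = 3; zero-pad to 3 bytes: K' = 1d bd 00.
K' ⊕ ipad = 2b 8b 36; K' ⊕ opad = 41 e1 5c.
m1: inner = H(2b 8b 36 6d) = 01 59; tag = H(41 e1 5c 01 59) = 01d8 ← matches
m2: inner = H(2b 8b 36 fe) = 01 ea; tag = H(41 e1 5c 01 ea) = 0269
m3: inner = H(2b 8b 36 46) = 01 32; tag = H(41 e1 5c 01 32) = 01b1

1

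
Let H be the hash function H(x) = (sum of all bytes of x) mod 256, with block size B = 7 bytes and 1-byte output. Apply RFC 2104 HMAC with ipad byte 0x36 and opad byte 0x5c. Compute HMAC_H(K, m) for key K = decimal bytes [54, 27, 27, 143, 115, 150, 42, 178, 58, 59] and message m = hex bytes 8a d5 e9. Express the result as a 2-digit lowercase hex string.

20

Key decimal bytes [54, 27, 27, 143, 115, 150, 42, 178, 58, 59] = 36 1b 1b 8f 73 96 2a b2 3a 3b is 10 bytes > B = 7, so hash it first: H(key) = 55, then zero-pad to 7 bytes: K' = 55 00 00 00 00 00 00.
K' ⊕ ipad = 63 36 36 36 36 36 36.  K' ⊕ opad = 09 5c 5c 5c 5c 5c 5c.
Inner input = (K'⊕ipad) ∥ m = 63 36 36 36 36 36 36 ∥ 8a d5 e9.
Inner hash: sum = 99+54+54+54+54+54+54+138+213+233 = 1007; mod 256 = 239 → ef.
Outer input = (K'⊕opad) ∥ inner = 09 5c 5c 5c 5c 5c 5c ∥ ef.
Outer hash (tag): sum = 9+92+92+92+92+92+92+239 = 800; mod 256 = 32 → 20.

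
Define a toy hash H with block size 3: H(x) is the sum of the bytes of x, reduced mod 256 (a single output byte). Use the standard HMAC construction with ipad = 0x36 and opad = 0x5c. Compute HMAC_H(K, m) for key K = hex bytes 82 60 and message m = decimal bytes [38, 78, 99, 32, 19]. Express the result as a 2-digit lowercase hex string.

Key hex bytes 82 60 is 2 bytes ≤ B = 3; zero-pad to 3 bytes: K' = 82 60 00.
K' ⊕ ipad = b4 56 36.  K' ⊕ opad = de 3c 5c.
Inner input = (K'⊕ipad) ∥ m = b4 56 36 ∥ 26 4e 63 20 13.
Inner hash: sum = 180+86+54+38+78+99+32+19 = 586; mod 256 = 74 → 4a.
Outer input = (K'⊕opad) ∥ inner = de 3c 5c ∥ 4a.
Outer hash (tag): sum = 222+60+92+74 = 448; mod 256 = 192 → c0.

c0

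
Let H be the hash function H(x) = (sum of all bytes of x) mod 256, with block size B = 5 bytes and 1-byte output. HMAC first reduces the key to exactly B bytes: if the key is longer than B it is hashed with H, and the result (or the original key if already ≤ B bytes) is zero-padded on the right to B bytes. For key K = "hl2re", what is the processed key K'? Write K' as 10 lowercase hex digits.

686c327265

Key "hl2re" = 68 6c 32 72 65 is exactly B = 5 bytes: K' = 68 6c 32 72 65.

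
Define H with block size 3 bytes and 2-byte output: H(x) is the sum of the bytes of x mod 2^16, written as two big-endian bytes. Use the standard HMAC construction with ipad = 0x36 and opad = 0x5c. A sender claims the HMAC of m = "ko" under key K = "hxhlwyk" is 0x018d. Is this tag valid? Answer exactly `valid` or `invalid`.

valid

Key "hxhlwyk" = 68 78 68 6c 77 79 6b is 7 bytes > B = 3, so hash it first: H(key) = 03 0f, then zero-pad to 3 bytes: K' = 03 0f 00.
K' ⊕ ipad = 35 39 36; K' ⊕ opad = 5f 53 5c.
Inner hash: sum = 53+57+54+107+111 = 382 → 01 7e.
Outer hash (recomputed tag): sum = 95+83+92+1+126 = 397 → 01 8d.
Recomputed tag = 018d; claimed = 018d → match.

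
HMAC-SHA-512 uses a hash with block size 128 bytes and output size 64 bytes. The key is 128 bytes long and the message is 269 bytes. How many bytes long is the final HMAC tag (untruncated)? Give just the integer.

The tag is one SHA-512 digest: 64 bytes.

64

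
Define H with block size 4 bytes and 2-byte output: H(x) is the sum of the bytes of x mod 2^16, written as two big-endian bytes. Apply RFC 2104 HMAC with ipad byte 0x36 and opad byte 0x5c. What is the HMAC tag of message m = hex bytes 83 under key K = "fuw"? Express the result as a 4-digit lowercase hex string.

Key "fuw" = 66 75 77 is 3 bytes ≤ B = 4; zero-pad to 4 bytes: K' = 66 75 77 00.
K' ⊕ ipad = 50 43 41 36.  K' ⊕ opad = 3a 29 2b 5c.
Inner input = (K'⊕ipad) ∥ m = 50 43 41 36 ∥ 83.
Inner hash: sum = 80+67+65+54+131 = 397 → 01 8d.
Outer input = (K'⊕opad) ∥ inner = 3a 29 2b 5c ∥ 01 8d.
Outer hash (tag): sum = 58+41+43+92+1+141 = 376 → 01 78.

0178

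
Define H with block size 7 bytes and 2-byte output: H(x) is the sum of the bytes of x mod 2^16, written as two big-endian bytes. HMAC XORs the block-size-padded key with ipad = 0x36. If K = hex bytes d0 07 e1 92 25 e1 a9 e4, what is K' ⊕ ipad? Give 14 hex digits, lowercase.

Key hex bytes d0 07 e1 92 25 e1 a9 e4 is 8 bytes > B = 7, so hash it first: H(key) = 04 dd, then zero-pad to 7 bytes: K' = 04 dd 00 00 00 00 00.
XOR each byte with 0x36: 04⊕36=32, dd⊕36=eb, 00⊕36=36, 00⊕36=36, 00⊕36=36, 00⊕36=36, 00⊕36=36.

32eb3636363636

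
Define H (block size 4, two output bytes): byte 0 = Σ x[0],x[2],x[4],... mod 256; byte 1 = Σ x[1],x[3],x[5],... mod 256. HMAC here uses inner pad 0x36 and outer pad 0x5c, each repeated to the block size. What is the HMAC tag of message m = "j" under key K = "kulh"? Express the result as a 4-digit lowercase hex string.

Key "kulh" = 6b 75 6c 68 is exactly B = 4 bytes: K' = 6b 75 6c 68.
K' ⊕ ipad = 5d 43 5a 5e.  K' ⊕ opad = 37 29 30 34.
Inner input = (K'⊕ipad) ∥ m = 5d 43 5a 5e ∥ 6a.
Inner hash: even-index sum = 289 mod 256 = 33; odd-index sum = 161 mod 256 = 161 → 21 a1.
Outer input = (K'⊕opad) ∥ inner = 37 29 30 34 ∥ 21 a1.
Outer hash (tag): even-index sum = 136 mod 256 = 136; odd-index sum = 254 mod 256 = 254 → 88 fe.

88fe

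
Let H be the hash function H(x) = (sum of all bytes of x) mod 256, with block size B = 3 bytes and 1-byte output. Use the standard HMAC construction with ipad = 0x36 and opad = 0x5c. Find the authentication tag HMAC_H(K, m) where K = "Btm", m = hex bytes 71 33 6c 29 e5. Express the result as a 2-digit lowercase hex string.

Key "Btm" = 42 74 6d is exactly B = 3 bytes: K' = 42 74 6d.
K' ⊕ ipad = 74 42 5b.  K' ⊕ opad = 1e 28 31.
Inner input = (K'⊕ipad) ∥ m = 74 42 5b ∥ 71 33 6c 29 e5.
Inner hash: sum = 116+66+91+113+51+108+41+229 = 815; mod 256 = 47 → 2f.
Outer input = (K'⊕opad) ∥ inner = 1e 28 31 ∥ 2f.
Outer hash (tag): sum = 30+40+49+47 = 166 → a6.

a6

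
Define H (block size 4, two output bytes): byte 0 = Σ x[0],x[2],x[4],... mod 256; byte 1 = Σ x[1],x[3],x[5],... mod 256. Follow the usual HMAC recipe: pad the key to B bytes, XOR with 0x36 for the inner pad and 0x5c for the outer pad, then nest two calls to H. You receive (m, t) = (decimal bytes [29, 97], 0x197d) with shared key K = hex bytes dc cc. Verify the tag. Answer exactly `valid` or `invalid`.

valid

Key hex bytes dc cc is 2 bytes ≤ B = 4; zero-pad to 4 bytes: K' = dc cc 00 00.
K' ⊕ ipad = ea fa 36 36; K' ⊕ opad = 80 90 5c 5c.
Inner hash: even-index sum = 317 mod 256 = 61; odd-index sum = 401 mod 256 = 145 → 3d 91.
Outer hash (recomputed tag): even-index sum = 281 mod 256 = 25; odd-index sum = 381 mod 256 = 125 → 19 7d.
Recomputed tag = 197d; claimed = 197d → match.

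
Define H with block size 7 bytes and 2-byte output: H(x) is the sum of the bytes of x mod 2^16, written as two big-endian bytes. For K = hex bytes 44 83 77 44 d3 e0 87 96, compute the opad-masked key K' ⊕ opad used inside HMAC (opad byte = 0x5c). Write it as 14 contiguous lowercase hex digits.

Key hex bytes 44 83 77 44 d3 e0 87 96 is 8 bytes > B = 7, so hash it first: H(key) = 04 52, then zero-pad to 7 bytes: K' = 04 52 00 00 00 00 00.
XOR each byte with 0x5c: 04⊕5c=58, 52⊕5c=0e, 00⊕5c=5c, 00⊕5c=5c, 00⊕5c=5c, 00⊕5c=5c, 00⊕5c=5c.

580e5c5c5c5c5c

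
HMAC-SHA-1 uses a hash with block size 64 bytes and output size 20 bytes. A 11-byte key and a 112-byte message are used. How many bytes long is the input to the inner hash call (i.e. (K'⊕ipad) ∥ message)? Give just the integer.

Key is 11 ≤ 64 bytes, zero-padded: |K'| = 64.
Inner input = (K'⊕ipad) ∥ m → 64 + 112 = 176 bytes.

176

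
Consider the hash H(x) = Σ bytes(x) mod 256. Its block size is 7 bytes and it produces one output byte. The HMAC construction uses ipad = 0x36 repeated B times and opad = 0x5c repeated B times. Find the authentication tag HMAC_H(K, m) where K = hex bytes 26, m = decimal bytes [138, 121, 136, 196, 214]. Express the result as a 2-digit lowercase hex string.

Key hex bytes 26 is 1 byte ≤ B = 7; zero-pad to 7 bytes: K' = 26 00 00 00 00 00 00.
K' ⊕ ipad = 10 36 36 36 36 36 36.  K' ⊕ opad = 7a 5c 5c 5c 5c 5c 5c.
Inner input = (K'⊕ipad) ∥ m = 10 36 36 36 36 36 36 ∥ 8a 79 88 c4 d6.
Inner hash: sum = 16+54+54+54+54+54+54+138+121+136+196+214 = 1145; mod 256 = 121 → 79.
Outer input = (K'⊕opad) ∥ inner = 7a 5c 5c 5c 5c 5c 5c ∥ 79.
Outer hash (tag): sum = 122+92+92+92+92+92+92+121 = 795; mod 256 = 27 → 1b.

1b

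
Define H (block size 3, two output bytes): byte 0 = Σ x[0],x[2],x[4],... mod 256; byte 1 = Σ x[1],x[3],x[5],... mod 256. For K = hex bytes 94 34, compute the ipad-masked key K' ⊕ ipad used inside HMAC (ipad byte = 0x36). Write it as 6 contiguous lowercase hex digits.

a20236

Key hex bytes 94 34 is 2 bytes ≤ B = 3; zero-pad to 3 bytes: K' = 94 34 00.
XOR each byte with 0x36: 94⊕36=a2, 34⊕36=02, 00⊕36=36.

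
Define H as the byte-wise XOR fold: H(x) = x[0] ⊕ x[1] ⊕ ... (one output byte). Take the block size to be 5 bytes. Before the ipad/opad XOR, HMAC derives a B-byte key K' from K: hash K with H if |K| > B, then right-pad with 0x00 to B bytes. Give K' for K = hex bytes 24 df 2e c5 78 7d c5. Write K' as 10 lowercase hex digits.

d000000000

|K| = 7 > B = 5, so first hash the key.
H(K): XOR 24⊕df⊕2e⊕c5⊕78⊕7d⊕c5 = d0.
Zero-pad H(K) = d0 to 5 bytes: K' = d0 00 00 00 00.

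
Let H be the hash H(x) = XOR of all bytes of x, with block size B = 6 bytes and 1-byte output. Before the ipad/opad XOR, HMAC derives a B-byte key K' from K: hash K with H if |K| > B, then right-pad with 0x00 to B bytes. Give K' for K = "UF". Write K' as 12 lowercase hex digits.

554600000000

Key "UF" = 55 46 is 2 bytes ≤ B = 6; zero-pad to 6 bytes: K' = 55 46 00 00 00 00.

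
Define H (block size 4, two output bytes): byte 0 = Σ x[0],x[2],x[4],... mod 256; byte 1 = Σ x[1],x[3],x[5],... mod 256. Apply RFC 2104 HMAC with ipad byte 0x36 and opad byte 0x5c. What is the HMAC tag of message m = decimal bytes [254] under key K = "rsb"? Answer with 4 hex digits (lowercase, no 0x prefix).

0206

Key "rsb" = 72 73 62 is 3 bytes ≤ B = 4; zero-pad to 4 bytes: K' = 72 73 62 00.
K' ⊕ ipad = 44 45 54 36.  K' ⊕ opad = 2e 2f 3e 5c.
Inner input = (K'⊕ipad) ∥ m = 44 45 54 36 ∥ fe.
Inner hash: even-index sum = 406 mod 256 = 150; odd-index sum = 123 mod 256 = 123 → 96 7b.
Outer input = (K'⊕opad) ∥ inner = 2e 2f 3e 5c ∥ 96 7b.
Outer hash (tag): even-index sum = 258 mod 256 = 2; odd-index sum = 262 mod 256 = 6 → 02 06.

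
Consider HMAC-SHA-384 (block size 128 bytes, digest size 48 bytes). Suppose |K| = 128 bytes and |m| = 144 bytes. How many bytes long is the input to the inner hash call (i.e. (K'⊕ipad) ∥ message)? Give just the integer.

Key is 128 ≤ 128 bytes, zero-padded: |K'| = 128.
Inner input = (K'⊕ipad) ∥ m → 128 + 144 = 272 bytes.

272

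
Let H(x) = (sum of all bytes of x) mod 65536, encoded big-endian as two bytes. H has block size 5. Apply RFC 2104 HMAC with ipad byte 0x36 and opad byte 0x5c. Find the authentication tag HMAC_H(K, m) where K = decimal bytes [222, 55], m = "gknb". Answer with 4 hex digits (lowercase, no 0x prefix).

0231

Key decimal bytes [222, 55] = de 37 is 2 bytes ≤ B = 5; zero-pad to 5 bytes: K' = de 37 00 00 00.
K' ⊕ ipad = e8 01 36 36 36.  K' ⊕ opad = 82 6b 5c 5c 5c.
Inner input = (K'⊕ipad) ∥ m = e8 01 36 36 36 ∥ 67 6b 6e 62.
Inner hash: sum = 232+1+54+54+54+103+107+110+98 = 813 → 03 2d.
Outer input = (K'⊕opad) ∥ inner = 82 6b 5c 5c 5c ∥ 03 2d.
Outer hash (tag): sum = 130+107+92+92+92+3+45 = 561 → 02 31.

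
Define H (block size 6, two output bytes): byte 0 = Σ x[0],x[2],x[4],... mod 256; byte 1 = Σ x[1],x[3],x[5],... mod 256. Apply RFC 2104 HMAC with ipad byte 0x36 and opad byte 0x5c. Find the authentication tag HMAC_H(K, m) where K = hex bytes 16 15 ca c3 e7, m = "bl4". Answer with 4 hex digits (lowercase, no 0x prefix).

Key hex bytes 16 15 ca c3 e7 is 5 bytes ≤ B = 6; zero-pad to 6 bytes: K' = 16 15 ca c3 e7 00.
K' ⊕ ipad = 20 23 fc f5 d1 36.  K' ⊕ opad = 4a 49 96 9f bb 5c.
Inner input = (K'⊕ipad) ∥ m = 20 23 fc f5 d1 36 ∥ 62 6c 34.
Inner hash: even-index sum = 643 mod 256 = 131; odd-index sum = 442 mod 256 = 186 → 83 ba.
Outer input = (K'⊕opad) ∥ inner = 4a 49 96 9f bb 5c ∥ 83 ba.
Outer hash (tag): even-index sum = 542 mod 256 = 30; odd-index sum = 510 mod 256 = 254 → 1e fe.

1efe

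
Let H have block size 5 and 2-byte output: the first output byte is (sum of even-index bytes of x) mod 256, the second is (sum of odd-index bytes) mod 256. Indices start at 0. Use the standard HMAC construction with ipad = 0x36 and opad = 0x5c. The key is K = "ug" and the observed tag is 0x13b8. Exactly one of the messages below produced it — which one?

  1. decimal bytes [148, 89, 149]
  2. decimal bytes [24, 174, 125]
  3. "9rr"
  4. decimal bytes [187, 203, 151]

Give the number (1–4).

3

Key "ug" = 75 67 is 2 bytes ≤ B = 5; zero-pad to 5 bytes: K' = 75 67 00 00 00.
K' ⊕ ipad = 43 51 36 36 36; K' ⊕ opad = 29 3b 5c 5c 5c.
m1: inner = H(43 51 36 36 36 94 59 95) = 08 b0; tag = H(29 3b 5c 5c 5c 08 b0) = 919f
m2: inner = H(43 51 36 36 36 18 ae 7d) = 5d 1c; tag = H(29 3b 5c 5c 5c 5d 1c) = fdf4
m3: inner = H(43 51 36 36 36 39 72 72) = 21 32; tag = H(29 3b 5c 5c 5c 21 32) = 13b8 ← matches
m4: inner = H(43 51 36 36 36 bb cb 97) = 7a d9; tag = H(29 3b 5c 5c 5c 7a d9) = ba11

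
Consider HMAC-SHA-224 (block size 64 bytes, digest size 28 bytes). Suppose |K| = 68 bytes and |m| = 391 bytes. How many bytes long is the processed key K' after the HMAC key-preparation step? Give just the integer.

Key is 68 > 64 bytes, so it is hashed to 28 bytes then zero-padded to 64: |K'| = 64.

64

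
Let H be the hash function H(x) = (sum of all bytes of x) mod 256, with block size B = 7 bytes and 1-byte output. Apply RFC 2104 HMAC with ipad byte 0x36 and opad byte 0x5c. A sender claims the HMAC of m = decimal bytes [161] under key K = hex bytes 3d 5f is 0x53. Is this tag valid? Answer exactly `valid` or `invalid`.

Key hex bytes 3d 5f is 2 bytes ≤ B = 7; zero-pad to 7 bytes: K' = 3d 5f 00 00 00 00 00.
K' ⊕ ipad = 0b 69 36 36 36 36 36; K' ⊕ opad = 61 03 5c 5c 5c 5c 5c.
Inner hash: sum = 11+105+54+54+54+54+54+161 = 547; mod 256 = 35 → 23.
Outer hash (recomputed tag): sum = 97+3+92+92+92+92+92+35 = 595; mod 256 = 83 → 53.
Recomputed tag = 53; claimed = 53 → match.

valid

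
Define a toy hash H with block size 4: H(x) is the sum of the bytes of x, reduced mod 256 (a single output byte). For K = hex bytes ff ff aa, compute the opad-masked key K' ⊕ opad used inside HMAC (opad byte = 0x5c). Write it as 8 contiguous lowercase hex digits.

Key hex bytes ff ff aa is 3 bytes ≤ B = 4; zero-pad to 4 bytes: K' = ff ff aa 00.
XOR each byte with 0x5c: ff⊕5c=a3, ff⊕5c=a3, aa⊕5c=f6, 00⊕5c=5c.

a3a3f65c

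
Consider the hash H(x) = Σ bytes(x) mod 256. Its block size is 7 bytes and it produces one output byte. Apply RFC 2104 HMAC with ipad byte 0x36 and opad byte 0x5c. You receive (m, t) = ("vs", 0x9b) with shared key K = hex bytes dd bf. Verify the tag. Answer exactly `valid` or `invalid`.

Key hex bytes dd bf is 2 bytes ≤ B = 7; zero-pad to 7 bytes: K' = dd bf 00 00 00 00 00.
K' ⊕ ipad = eb 89 36 36 36 36 36; K' ⊕ opad = 81 e3 5c 5c 5c 5c 5c.
Inner hash: sum = 235+137+54+54+54+54+54+118+115 = 875; mod 256 = 107 → 6b.
Outer hash (recomputed tag): sum = 129+227+92+92+92+92+92+107 = 923; mod 256 = 155 → 9b.
Recomputed tag = 9b; claimed = 9b → match.

valid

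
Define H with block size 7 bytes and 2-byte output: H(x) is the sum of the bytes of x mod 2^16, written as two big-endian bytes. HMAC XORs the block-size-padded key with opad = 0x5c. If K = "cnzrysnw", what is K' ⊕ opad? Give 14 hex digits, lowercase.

5fd25c5c5c5c5c

Key "cnzrysnw" = 63 6e 7a 72 79 73 6e 77 is 8 bytes > B = 7, so hash it first: H(key) = 03 8e, then zero-pad to 7 bytes: K' = 03 8e 00 00 00 00 00.
XOR each byte with 0x5c: 03⊕5c=5f, 8e⊕5c=d2, 00⊕5c=5c, 00⊕5c=5c, 00⊕5c=5c, 00⊕5c=5c, 00⊕5c=5c.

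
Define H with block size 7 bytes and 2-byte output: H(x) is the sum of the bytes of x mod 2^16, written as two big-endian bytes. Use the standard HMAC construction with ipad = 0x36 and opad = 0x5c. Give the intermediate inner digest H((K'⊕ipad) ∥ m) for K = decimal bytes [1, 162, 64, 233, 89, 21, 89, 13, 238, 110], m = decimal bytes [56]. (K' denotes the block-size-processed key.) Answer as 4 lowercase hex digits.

0245

Key decimal bytes [1, 162, 64, 233, 89, 21, 89, 13, 238, 110] = 01 a2 40 e9 59 15 59 0d ee 6e is 10 bytes > B = 7, so hash it first: H(key) = 03 fc, then zero-pad to 7 bytes: K' = 03 fc 00 00 00 00 00.
K' ⊕ ipad = 35 ca 36 36 36 36 36.
Inner input = 35 ca 36 36 36 36 36 ∥ 38.
Inner hash: sum = 53+202+54+54+54+54+54+56 = 581 → 02 45.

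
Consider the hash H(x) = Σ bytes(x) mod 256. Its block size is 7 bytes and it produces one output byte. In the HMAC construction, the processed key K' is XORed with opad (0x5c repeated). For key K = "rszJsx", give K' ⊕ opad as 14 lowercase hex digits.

2e2f26162f245c

Key "rszJsx" = 72 73 7a 4a 73 78 is 6 bytes ≤ B = 7; zero-pad to 7 bytes: K' = 72 73 7a 4a 73 78 00.
XOR each byte with 0x5c: 72⊕5c=2e, 73⊕5c=2f, 7a⊕5c=26, 4a⊕5c=16, 73⊕5c=2f, 78⊕5c=24, 00⊕5c=5c.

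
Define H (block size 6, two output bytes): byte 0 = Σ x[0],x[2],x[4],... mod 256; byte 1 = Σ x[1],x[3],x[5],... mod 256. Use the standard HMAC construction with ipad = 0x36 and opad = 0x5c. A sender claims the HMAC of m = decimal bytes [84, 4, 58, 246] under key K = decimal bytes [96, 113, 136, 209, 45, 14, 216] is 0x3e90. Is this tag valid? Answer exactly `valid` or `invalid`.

valid

Key decimal bytes [96, 113, 136, 209, 45, 14, 216] = 60 71 88 d1 2d 0e d8 is 7 bytes > B = 6, so hash it first: H(key) = ed 50, then zero-pad to 6 bytes: K' = ed 50 00 00 00 00.
K' ⊕ ipad = db 66 36 36 36 36; K' ⊕ opad = b1 0c 5c 5c 5c 5c.
Inner hash: even-index sum = 469 mod 256 = 213; odd-index sum = 460 mod 256 = 204 → d5 cc.
Outer hash (recomputed tag): even-index sum = 574 mod 256 = 62; odd-index sum = 400 mod 256 = 144 → 3e 90.
Recomputed tag = 3e90; claimed = 3e90 → match.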